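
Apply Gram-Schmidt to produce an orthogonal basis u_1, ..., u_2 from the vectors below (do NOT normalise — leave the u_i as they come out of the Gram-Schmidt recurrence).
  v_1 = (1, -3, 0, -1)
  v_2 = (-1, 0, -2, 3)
Orthogonal basis:
  u_1 = (1, -3, 0, -1)
  u_2 = (-7/11, -12/11, -2, 29/11)

Apply the Gram-Schmidt recurrence
  u_1 = v_1
  u_i = v_i − Σ_{j<i} ((v_i · u_j) / (u_j · u_j)) · u_j.

Step by step this gives:
  u_1 = (1, -3, 0, -1)
  u_2 = (-7/11, -12/11, -2, 29/11)

Orthogonality check:
  u_2 · u_1 = 0 (should be 0)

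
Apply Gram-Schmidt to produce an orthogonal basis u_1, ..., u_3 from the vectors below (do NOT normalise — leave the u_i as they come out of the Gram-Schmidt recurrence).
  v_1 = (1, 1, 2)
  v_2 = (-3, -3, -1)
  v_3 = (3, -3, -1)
Orthogonal basis:
  u_1 = (1, 1, 2)
  u_2 = (-5/3, -5/3, 5/3)
  u_3 = (3, -3, 0)

Apply the Gram-Schmidt recurrence
  u_1 = v_1
  u_i = v_i − Σ_{j<i} ((v_i · u_j) / (u_j · u_j)) · u_j.

Step by step this gives:
  u_1 = (1, 1, 2)
  u_2 = (-5/3, -5/3, 5/3)
  u_3 = (3, -3, 0)

Orthogonality check:
  u_2 · u_1 = 0 (should be 0)
  u_3 · u_1 = 0 (should be 0)
  u_3 · u_2 = 0 (should be 0)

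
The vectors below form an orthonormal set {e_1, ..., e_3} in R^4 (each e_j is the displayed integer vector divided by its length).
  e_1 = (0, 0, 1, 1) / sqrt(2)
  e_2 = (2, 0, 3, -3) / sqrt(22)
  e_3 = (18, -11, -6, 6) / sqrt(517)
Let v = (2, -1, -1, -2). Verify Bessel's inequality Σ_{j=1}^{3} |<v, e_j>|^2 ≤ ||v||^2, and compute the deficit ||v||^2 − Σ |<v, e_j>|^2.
Σ |<v, e_j>|^2 = 469/47; ||v||^2 = 10; deficit = 1/47

Write each e_j = u_j / sqrt(<u_j, u_j>) where u_j is the displayed integer vector. Then <v, e_j> = <v, u_j> / sqrt(<u_j, u_j>), so |<v, e_j>|^2 = <v, u_j>^2 / <u_j, u_j>.
Coefficients: <v, e_1> = -3/sqrt(2), <v, e_2> = 7/sqrt(22), <v, e_3> = 41/sqrt(517).
Square and sum: Σ |<v, e_j>|^2 = 469/47.
Compute ||v||^2 = v·v = 10.
Deficit = 10 − 469/47 = 1/47 ≥ 0, confirming Bessel's inequality. (The deficit equals ||v − Σ <v,e_j> e_j||^2, the squared distance from v to span{e_j}.)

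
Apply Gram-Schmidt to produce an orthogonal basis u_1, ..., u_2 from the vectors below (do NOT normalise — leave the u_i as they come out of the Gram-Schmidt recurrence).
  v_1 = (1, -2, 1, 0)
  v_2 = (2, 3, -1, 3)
Orthogonal basis:
  u_1 = (1, -2, 1, 0)
  u_2 = (17/6, 4/3, -1/6, 3)

Apply the Gram-Schmidt recurrence
  u_1 = v_1
  u_i = v_i − Σ_{j<i} ((v_i · u_j) / (u_j · u_j)) · u_j.

Step by step this gives:
  u_1 = (1, -2, 1, 0)
  u_2 = (17/6, 4/3, -1/6, 3)

Orthogonality check:
  u_2 · u_1 = 0 (should be 0)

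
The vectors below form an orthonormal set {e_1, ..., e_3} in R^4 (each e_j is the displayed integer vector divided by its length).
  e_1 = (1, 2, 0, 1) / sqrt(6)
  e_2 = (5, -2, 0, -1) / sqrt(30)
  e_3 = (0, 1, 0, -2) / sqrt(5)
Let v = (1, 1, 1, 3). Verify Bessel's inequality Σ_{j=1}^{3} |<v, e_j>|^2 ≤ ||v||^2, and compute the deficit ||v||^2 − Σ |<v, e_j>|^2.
Σ |<v, e_j>|^2 = 11; ||v||^2 = 12; deficit = 1

Write each e_j = u_j / sqrt(<u_j, u_j>) where u_j is the displayed integer vector. Then <v, e_j> = <v, u_j> / sqrt(<u_j, u_j>), so |<v, e_j>|^2 = <v, u_j>^2 / <u_j, u_j>.
Coefficients: <v, e_1> = 6/sqrt(6), <v, e_2> = 0/sqrt(30), <v, e_3> = -5/sqrt(5).
Square and sum: Σ |<v, e_j>|^2 = 11.
Compute ||v||^2 = v·v = 12.
Deficit = 12 − 11 = 1 ≥ 0, confirming Bessel's inequality. (The deficit equals ||v − Σ <v,e_j> e_j||^2, the squared distance from v to span{e_j}.)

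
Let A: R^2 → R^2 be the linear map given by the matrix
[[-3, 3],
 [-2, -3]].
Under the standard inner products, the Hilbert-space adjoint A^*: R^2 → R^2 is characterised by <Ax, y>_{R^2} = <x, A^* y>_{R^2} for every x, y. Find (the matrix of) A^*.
A^* = A^T =
[[-3, -2],
 [3, -3]]

For real matrices with standard dot products, the defining identity <Ax, y> = <x, A^* y> gives (Ax)^T y = x^T (A^*) y, i.e. x^T A^T y = x^T (A^*) y. Since this holds for all x, y, we must have A^* = A^T. Therefore
A^* =
[[-3, -2],
 [3, -3]].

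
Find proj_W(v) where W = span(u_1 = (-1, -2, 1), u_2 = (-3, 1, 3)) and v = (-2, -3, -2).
proj_W(v) = (0, -3, 0)

Set up U = [u_1 | ... | u_2] ∈ R^(3×2). The projector onto W = col(U) is P = U (U^T U)^(-1) U^T.
Compute U^T U =
  [6, 4]
  [4, 19],
and U^T v = (6, -3).
Solve U^T U · c = U^T v for the coefficients: c = (9/7, -3/7). The projection is proj_W(v) = U c.
Check: (v - proj_W(v)) · u_1 = 0  (should be 0).
Check: (v - proj_W(v)) · u_2 = 0  (should be 0).
Result: proj_W(v) = (0, -3, 0).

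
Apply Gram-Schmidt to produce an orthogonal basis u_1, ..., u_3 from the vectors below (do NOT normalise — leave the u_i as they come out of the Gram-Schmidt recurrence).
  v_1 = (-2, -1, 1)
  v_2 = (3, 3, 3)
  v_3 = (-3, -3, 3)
Orthogonal basis:
  u_1 = (-2, -1, 1)
  u_2 = (1, 2, 4)
  u_3 = (6/7, -9/7, 3/7)

Apply the Gram-Schmidt recurrence
  u_1 = v_1
  u_i = v_i − Σ_{j<i} ((v_i · u_j) / (u_j · u_j)) · u_j.

Step by step this gives:
  u_1 = (-2, -1, 1)
  u_2 = (1, 2, 4)
  u_3 = (6/7, -9/7, 3/7)

Orthogonality check:
  u_2 · u_1 = 0 (should be 0)
  u_3 · u_1 = 0 (should be 0)
  u_3 · u_2 = 0 (should be 0)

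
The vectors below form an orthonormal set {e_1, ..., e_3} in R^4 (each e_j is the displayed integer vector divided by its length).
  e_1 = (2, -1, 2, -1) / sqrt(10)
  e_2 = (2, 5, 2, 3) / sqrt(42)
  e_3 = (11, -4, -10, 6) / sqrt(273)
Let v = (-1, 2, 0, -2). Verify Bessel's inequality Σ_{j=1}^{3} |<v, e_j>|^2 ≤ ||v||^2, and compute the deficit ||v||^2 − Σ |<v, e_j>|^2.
Σ |<v, e_j>|^2 = 261/65; ||v||^2 = 9; deficit = 324/65

Write each e_j = u_j / sqrt(<u_j, u_j>) where u_j is the displayed integer vector. Then <v, e_j> = <v, u_j> / sqrt(<u_j, u_j>), so |<v, e_j>|^2 = <v, u_j>^2 / <u_j, u_j>.
Coefficients: <v, e_1> = -2/sqrt(10), <v, e_2> = 2/sqrt(42), <v, e_3> = -31/sqrt(273).
Square and sum: Σ |<v, e_j>|^2 = 261/65.
Compute ||v||^2 = v·v = 9.
Deficit = 9 − 261/65 = 324/65 ≥ 0, confirming Bessel's inequality. (The deficit equals ||v − Σ <v,e_j> e_j||^2, the squared distance from v to span{e_j}.)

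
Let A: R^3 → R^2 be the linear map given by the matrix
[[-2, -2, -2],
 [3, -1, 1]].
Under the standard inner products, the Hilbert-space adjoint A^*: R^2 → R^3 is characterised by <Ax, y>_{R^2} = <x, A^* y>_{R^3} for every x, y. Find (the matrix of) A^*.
A^* = A^T =
[[-2, 3],
 [-2, -1],
 [-2, 1]]

For real matrices with standard dot products, the defining identity <Ax, y> = <x, A^* y> gives (Ax)^T y = x^T (A^*) y, i.e. x^T A^T y = x^T (A^*) y. Since this holds for all x, y, we must have A^* = A^T. Therefore
A^* =
[[-2, 3],
 [-2, -1],
 [-2, 1]].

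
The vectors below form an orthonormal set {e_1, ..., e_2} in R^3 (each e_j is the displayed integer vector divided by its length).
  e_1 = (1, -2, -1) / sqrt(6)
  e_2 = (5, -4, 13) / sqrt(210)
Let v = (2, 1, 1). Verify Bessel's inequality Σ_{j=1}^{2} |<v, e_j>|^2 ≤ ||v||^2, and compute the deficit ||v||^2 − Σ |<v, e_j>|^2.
Σ |<v, e_j>|^2 = 66/35; ||v||^2 = 6; deficit = 144/35

Write each e_j = u_j / sqrt(<u_j, u_j>) where u_j is the displayed integer vector. Then <v, e_j> = <v, u_j> / sqrt(<u_j, u_j>), so |<v, e_j>|^2 = <v, u_j>^2 / <u_j, u_j>.
Coefficients: <v, e_1> = -1/sqrt(6), <v, e_2> = 19/sqrt(210).
Square and sum: Σ |<v, e_j>|^2 = 66/35.
Compute ||v||^2 = v·v = 6.
Deficit = 6 − 66/35 = 144/35 ≥ 0, confirming Bessel's inequality. (The deficit equals ||v − Σ <v,e_j> e_j||^2, the squared distance from v to span{e_j}.)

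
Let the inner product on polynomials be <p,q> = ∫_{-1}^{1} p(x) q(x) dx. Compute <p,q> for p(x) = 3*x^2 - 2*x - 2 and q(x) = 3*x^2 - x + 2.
<p,q> = -46/15

Expand the product: p(x)·q(x) = 9*x^4 - 9*x^3 + 2*x^2 - 2*x - 4.
∫_{-1}^{1} of each monomial x^k gives [2/(k+1) if k even, 0 if k odd]. Integrating term-by-term (or equivalently evaluating the antiderivative F(x) = 9*x^5/5 - 9*x^4/4 + 2*x^3/3 - x^2 - 4*x at the endpoints):
  F(1) − F(−1) = -287/60 − (-103/60) = -46/15.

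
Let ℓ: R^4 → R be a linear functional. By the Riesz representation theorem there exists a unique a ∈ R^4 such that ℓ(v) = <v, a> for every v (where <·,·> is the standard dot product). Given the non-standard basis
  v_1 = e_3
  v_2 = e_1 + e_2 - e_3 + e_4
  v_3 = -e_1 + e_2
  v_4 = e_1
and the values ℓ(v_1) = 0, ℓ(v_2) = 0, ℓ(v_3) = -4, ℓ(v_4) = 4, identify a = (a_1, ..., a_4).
a = (4, 0, 0, -4)

Write a = (a_1, ..., a_4) in the standard basis. For each basis vector v_i, ℓ(v_i) = <v_i, a> is a linear equation in the a_j's. Collect the n equations into a matrix system V a = ℓ, where row i of V is v_i (expressed in the standard basis). Since V is invertible (lower-triangular with 1s on the diagonal, up to permutation), solve by back-substitution:
  V =
[[0, 0, 1, 0],
 [1, 1, -1, 1],
 [-1, 1, 0, 0],
 [1, 0, 0, 0]]
  V a = (0, 0, -4, 4)
Solving gives a = (4, 0, 0, -4).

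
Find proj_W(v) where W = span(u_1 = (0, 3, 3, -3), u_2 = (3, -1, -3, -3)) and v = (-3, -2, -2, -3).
proj_W(v) = (69/83, -43/83, -89/83, -49/83)

Set up U = [u_1 | ... | u_2] ∈ R^(4×2). The projector onto W = col(U) is P = U (U^T U)^(-1) U^T.
Compute U^T U =
  [27, -3]
  [-3, 28],
and U^T v = (-3, 8).
Solve U^T U · c = U^T v for the coefficients: c = (-20/249, 23/83). The projection is proj_W(v) = U c.
Check: (v - proj_W(v)) · u_1 = 0  (should be 0).
Check: (v - proj_W(v)) · u_2 = 0  (should be 0).
Result: proj_W(v) = (69/83, -43/83, -89/83, -49/83).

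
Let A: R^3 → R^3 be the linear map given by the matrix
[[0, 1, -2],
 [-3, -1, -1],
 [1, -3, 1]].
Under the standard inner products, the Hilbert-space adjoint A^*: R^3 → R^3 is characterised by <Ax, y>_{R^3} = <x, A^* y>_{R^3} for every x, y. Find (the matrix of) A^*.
A^* = A^T =
[[0, -3, 1],
 [1, -1, -3],
 [-2, -1, 1]]

For real matrices with standard dot products, the defining identity <Ax, y> = <x, A^* y> gives (Ax)^T y = x^T (A^*) y, i.e. x^T A^T y = x^T (A^*) y. Since this holds for all x, y, we must have A^* = A^T. Therefore
A^* =
[[0, -3, 1],
 [1, -1, -3],
 [-2, -1, 1]].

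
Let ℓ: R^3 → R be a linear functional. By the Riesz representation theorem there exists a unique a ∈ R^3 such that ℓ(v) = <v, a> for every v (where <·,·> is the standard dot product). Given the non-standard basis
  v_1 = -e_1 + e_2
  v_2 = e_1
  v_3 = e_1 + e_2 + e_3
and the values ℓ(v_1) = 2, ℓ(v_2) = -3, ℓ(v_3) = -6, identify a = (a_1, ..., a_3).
a = (-3, -1, -2)

Write a = (a_1, ..., a_3) in the standard basis. For each basis vector v_i, ℓ(v_i) = <v_i, a> is a linear equation in the a_j's. Collect the n equations into a matrix system V a = ℓ, where row i of V is v_i (expressed in the standard basis). Since V is invertible (lower-triangular with 1s on the diagonal, up to permutation), solve by back-substitution:
  V =
[[-1, 1, 0],
 [1, 0, 0],
 [1, 1, 1]]
  V a = (2, -3, -6)
Solving gives a = (-3, -1, -2).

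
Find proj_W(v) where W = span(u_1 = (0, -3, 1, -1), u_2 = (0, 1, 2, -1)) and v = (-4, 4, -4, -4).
proj_W(v) = (0, 36/11, -12/11, 12/11)

Set up U = [u_1 | ... | u_2] ∈ R^(4×2). The projector onto W = col(U) is P = U (U^T U)^(-1) U^T.
Compute U^T U =
  [11, 0]
  [0, 6],
and U^T v = (-12, 0).
Solve U^T U · c = U^T v for the coefficients: c = (-12/11, 0). The projection is proj_W(v) = U c.
Check: (v - proj_W(v)) · u_1 = 0  (should be 0).
Check: (v - proj_W(v)) · u_2 = 0  (should be 0).
Result: proj_W(v) = (0, 36/11, -12/11, 12/11).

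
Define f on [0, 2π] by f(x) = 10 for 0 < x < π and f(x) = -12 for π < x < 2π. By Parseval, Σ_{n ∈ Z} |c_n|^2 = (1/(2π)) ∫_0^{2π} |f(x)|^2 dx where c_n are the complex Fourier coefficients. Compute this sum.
Σ |c_n|^2 = 122

Parseval equates the L^2 energy of f (normalised by 1/(2π)) with the ℓ^2 sum of its Fourier coefficients: (1/(2π)) ∫_0^{2π} |f|^2 = Σ |c_n|^2.
Compute the left side: (1/(2π)) [∫_0^π 10^2 dx + ∫_π^{2π} (-12)^2 dx] = (1/(2π)) · (100π + 144π) = (100 + 144)/2 = 122.
So Σ_{n ∈ Z} |c_n|^2 = 122.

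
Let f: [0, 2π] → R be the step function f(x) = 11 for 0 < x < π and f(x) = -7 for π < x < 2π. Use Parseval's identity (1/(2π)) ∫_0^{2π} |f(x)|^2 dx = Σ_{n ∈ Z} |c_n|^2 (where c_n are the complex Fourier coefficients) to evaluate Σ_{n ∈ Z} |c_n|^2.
Σ |c_n|^2 = 85

Parseval equates the L^2 energy of f (normalised by 1/(2π)) with the ℓ^2 sum of its Fourier coefficients: (1/(2π)) ∫_0^{2π} |f|^2 = Σ |c_n|^2.
Compute the left side: (1/(2π)) [∫_0^π 11^2 dx + ∫_π^{2π} (-7)^2 dx] = (1/(2π)) · (121π + 49π) = (121 + 49)/2 = 85.
So Σ_{n ∈ Z} |c_n|^2 = 85.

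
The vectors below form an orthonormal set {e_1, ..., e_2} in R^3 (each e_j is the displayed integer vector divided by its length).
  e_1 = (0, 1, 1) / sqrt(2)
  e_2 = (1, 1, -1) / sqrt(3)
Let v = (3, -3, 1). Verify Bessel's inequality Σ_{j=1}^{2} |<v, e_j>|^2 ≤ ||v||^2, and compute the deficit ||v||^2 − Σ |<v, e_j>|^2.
Σ |<v, e_j>|^2 = 7/3; ||v||^2 = 19; deficit = 50/3

Write each e_j = u_j / sqrt(<u_j, u_j>) where u_j is the displayed integer vector. Then <v, e_j> = <v, u_j> / sqrt(<u_j, u_j>), so |<v, e_j>|^2 = <v, u_j>^2 / <u_j, u_j>.
Coefficients: <v, e_1> = -2/sqrt(2), <v, e_2> = -1/sqrt(3).
Square and sum: Σ |<v, e_j>|^2 = 7/3.
Compute ||v||^2 = v·v = 19.
Deficit = 19 − 7/3 = 50/3 ≥ 0, confirming Bessel's inequality. (The deficit equals ||v − Σ <v,e_j> e_j||^2, the squared distance from v to span{e_j}.)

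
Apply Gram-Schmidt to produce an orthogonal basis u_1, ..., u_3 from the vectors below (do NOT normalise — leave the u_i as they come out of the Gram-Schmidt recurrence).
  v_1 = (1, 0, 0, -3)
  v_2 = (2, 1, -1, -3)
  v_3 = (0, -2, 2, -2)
Orthogonal basis:
  u_1 = (1, 0, 0, -3)
  u_2 = (9/10, 1, -1, 3/10)
  u_3 = (24/29, -12/29, 12/29, 8/29)

Apply the Gram-Schmidt recurrence
  u_1 = v_1
  u_i = v_i − Σ_{j<i} ((v_i · u_j) / (u_j · u_j)) · u_j.

Step by step this gives:
  u_1 = (1, 0, 0, -3)
  u_2 = (9/10, 1, -1, 3/10)
  u_3 = (24/29, -12/29, 12/29, 8/29)

Orthogonality check:
  u_2 · u_1 = 0 (should be 0)
  u_3 · u_1 = 0 (should be 0)
  u_3 · u_2 = 0 (should be 0)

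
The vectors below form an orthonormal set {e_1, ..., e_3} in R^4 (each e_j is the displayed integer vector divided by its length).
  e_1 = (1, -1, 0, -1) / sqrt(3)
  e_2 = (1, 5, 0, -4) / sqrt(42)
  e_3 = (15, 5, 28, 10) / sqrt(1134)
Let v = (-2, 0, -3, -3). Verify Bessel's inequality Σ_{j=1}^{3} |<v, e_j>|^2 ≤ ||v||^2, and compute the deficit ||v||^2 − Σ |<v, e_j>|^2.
Σ |<v, e_j>|^2 = 21; ||v||^2 = 22; deficit = 1

Write each e_j = u_j / sqrt(<u_j, u_j>) where u_j is the displayed integer vector. Then <v, e_j> = <v, u_j> / sqrt(<u_j, u_j>), so |<v, e_j>|^2 = <v, u_j>^2 / <u_j, u_j>.
Coefficients: <v, e_1> = 1/sqrt(3), <v, e_2> = 10/sqrt(42), <v, e_3> = -144/sqrt(1134).
Square and sum: Σ |<v, e_j>|^2 = 21.
Compute ||v||^2 = v·v = 22.
Deficit = 22 − 21 = 1 ≥ 0, confirming Bessel's inequality. (The deficit equals ||v − Σ <v,e_j> e_j||^2, the squared distance from v to span{e_j}.)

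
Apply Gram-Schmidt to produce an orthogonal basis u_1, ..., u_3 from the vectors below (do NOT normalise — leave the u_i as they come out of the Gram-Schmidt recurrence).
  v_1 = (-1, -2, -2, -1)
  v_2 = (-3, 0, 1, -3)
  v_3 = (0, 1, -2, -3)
Orthogonal basis:
  u_1 = (-1, -2, -2, -1)
  u_2 = (-13/5, 4/5, 9/5, -13/5)
  u_3 = (217/174, 154/87, -44/29, -305/174)

Apply the Gram-Schmidt recurrence
  u_1 = v_1
  u_i = v_i − Σ_{j<i} ((v_i · u_j) / (u_j · u_j)) · u_j.

Step by step this gives:
  u_1 = (-1, -2, -2, -1)
  u_2 = (-13/5, 4/5, 9/5, -13/5)
  u_3 = (217/174, 154/87, -44/29, -305/174)

Orthogonality check:
  u_2 · u_1 = 0 (should be 0)
  u_3 · u_1 = 0 (should be 0)
  u_3 · u_2 = 0 (should be 0)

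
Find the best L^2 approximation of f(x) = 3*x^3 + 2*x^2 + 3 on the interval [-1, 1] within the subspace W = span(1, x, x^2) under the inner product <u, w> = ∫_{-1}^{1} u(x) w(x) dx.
g(x) = 2*x^2 + 9*x/5 + 3

The best approximation g ∈ W is the orthogonal projection of f onto W. Writing g = a_0 + a_1 x + a_2 x^2, the coefficients solve the normal equations G · a = b where
  G_{ij} = <φ_i, φ_j> and b_i = <f, φ_i>, with φ_0 = 1, φ_1 = x, φ_2 = x^2.
G =
  [2, 0, 2/3]
  [0, 2/3, 0]
  [2/3, 0, 2/5],
b = (22/3, 6/5, 14/5).
Solving gives a_0 = 3, a_1 = 9/5, a_2 = 2, so
  g(x) = 2*x^2 + 9*x/5 + 3.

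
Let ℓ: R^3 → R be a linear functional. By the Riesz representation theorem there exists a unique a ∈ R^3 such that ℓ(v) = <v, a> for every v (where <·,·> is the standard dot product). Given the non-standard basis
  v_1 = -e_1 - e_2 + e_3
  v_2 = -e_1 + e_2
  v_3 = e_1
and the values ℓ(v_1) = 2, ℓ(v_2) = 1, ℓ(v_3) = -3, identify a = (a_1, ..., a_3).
a = (-3, -2, -3)

Write a = (a_1, ..., a_3) in the standard basis. For each basis vector v_i, ℓ(v_i) = <v_i, a> is a linear equation in the a_j's. Collect the n equations into a matrix system V a = ℓ, where row i of V is v_i (expressed in the standard basis). Since V is invertible (lower-triangular with 1s on the diagonal, up to permutation), solve by back-substitution:
  V =
[[-1, -1, 1],
 [-1, 1, 0],
 [1, 0, 0]]
  V a = (2, 1, -3)
Solving gives a = (-3, -2, -3).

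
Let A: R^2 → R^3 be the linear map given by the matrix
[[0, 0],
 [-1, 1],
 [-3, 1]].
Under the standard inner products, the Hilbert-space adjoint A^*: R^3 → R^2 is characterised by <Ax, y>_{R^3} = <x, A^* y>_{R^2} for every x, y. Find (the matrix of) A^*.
A^* = A^T =
[[0, -1, -3],
 [0, 1, 1]]

For real matrices with standard dot products, the defining identity <Ax, y> = <x, A^* y> gives (Ax)^T y = x^T (A^*) y, i.e. x^T A^T y = x^T (A^*) y. Since this holds for all x, y, we must have A^* = A^T. Therefore
A^* =
[[0, -1, -3],
 [0, 1, 1]].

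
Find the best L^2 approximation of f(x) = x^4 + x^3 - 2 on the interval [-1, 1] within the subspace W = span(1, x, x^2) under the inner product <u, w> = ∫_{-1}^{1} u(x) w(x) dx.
g(x) = 6*x^2/7 + 3*x/5 - 73/35

The best approximation g ∈ W is the orthogonal projection of f onto W. Writing g = a_0 + a_1 x + a_2 x^2, the coefficients solve the normal equations G · a = b where
  G_{ij} = <φ_i, φ_j> and b_i = <f, φ_i>, with φ_0 = 1, φ_1 = x, φ_2 = x^2.
G =
  [2, 0, 2/3]
  [0, 2/3, 0]
  [2/3, 0, 2/5],
b = (-18/5, 2/5, -22/21).
Solving gives a_0 = -73/35, a_1 = 3/5, a_2 = 6/7, so
  g(x) = 6*x^2/7 + 3*x/5 - 73/35.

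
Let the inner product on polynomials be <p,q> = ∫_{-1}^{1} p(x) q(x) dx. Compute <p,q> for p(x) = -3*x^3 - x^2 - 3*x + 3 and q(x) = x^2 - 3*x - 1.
<p,q> = 88/15

Expand the product: p(x)·q(x) = -3*x^5 + 8*x^4 + 3*x^3 + 13*x^2 - 6*x - 3.
∫_{-1}^{1} of each monomial x^k gives [2/(k+1) if k even, 0 if k odd]. Integrating term-by-term (or equivalently evaluating the antiderivative F(x) = -x^6/2 + 8*x^5/5 + 3*x^4/4 + 13*x^3/3 - 3*x^2 - 3*x at the endpoints):
  F(1) − F(−1) = 11/60 − (-341/60) = 88/15.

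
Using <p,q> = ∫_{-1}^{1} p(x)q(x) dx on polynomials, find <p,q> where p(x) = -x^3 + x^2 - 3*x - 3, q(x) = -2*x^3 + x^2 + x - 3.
<p,q> = 524/35

Expand the product: p(x)·q(x) = 2*x^6 - 3*x^5 + 6*x^4 + 7*x^3 - 9*x^2 + 6*x + 9.
∫_{-1}^{1} of each monomial x^k gives [2/(k+1) if k even, 0 if k odd]. Integrating term-by-term (or equivalently evaluating the antiderivative F(x) = 2*x^7/7 - x^6/2 + 6*x^5/5 + 7*x^4/4 - 3*x^3 + 3*x^2 + 9*x at the endpoints):
  F(1) − F(−1) = 1643/140 − (-453/140) = 524/35.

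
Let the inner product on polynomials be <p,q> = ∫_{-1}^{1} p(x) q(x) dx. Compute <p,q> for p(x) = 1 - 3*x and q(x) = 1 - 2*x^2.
<p,q> = 2/3

Expand the product: p(x)·q(x) = 6*x^3 - 2*x^2 - 3*x + 1.
∫_{-1}^{1} of each monomial x^k gives [2/(k+1) if k even, 0 if k odd]. Integrating term-by-term (or equivalently evaluating the antiderivative F(x) = 3*x^4/2 - 2*x^3/3 - 3*x^2/2 + x at the endpoints):
  F(1) − F(−1) = 1/3 − (-1/3) = 2/3.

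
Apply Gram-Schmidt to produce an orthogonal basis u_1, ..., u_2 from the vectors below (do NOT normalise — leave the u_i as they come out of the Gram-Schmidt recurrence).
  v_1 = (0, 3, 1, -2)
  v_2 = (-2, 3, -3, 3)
Orthogonal basis:
  u_1 = (0, 3, 1, -2)
  u_2 = (-2, 3, -3, 3)

Apply the Gram-Schmidt recurrence
  u_1 = v_1
  u_i = v_i − Σ_{j<i} ((v_i · u_j) / (u_j · u_j)) · u_j.

Step by step this gives:
  u_1 = (0, 3, 1, -2)
  u_2 = (-2, 3, -3, 3)

Orthogonality check:
  u_2 · u_1 = 0 (should be 0)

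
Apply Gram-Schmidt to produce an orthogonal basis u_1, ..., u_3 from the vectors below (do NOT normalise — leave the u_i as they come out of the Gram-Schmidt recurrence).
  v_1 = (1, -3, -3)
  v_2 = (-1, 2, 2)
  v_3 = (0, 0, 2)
Orthogonal basis:
  u_1 = (1, -3, -3)
  u_2 = (-6/19, -1/19, -1/19)
  u_3 = (0, -1, 1)

Apply the Gram-Schmidt recurrence
  u_1 = v_1
  u_i = v_i − Σ_{j<i} ((v_i · u_j) / (u_j · u_j)) · u_j.

Step by step this gives:
  u_1 = (1, -3, -3)
  u_2 = (-6/19, -1/19, -1/19)
  u_3 = (0, -1, 1)

Orthogonality check:
  u_2 · u_1 = 0 (should be 0)
  u_3 · u_1 = 0 (should be 0)
  u_3 · u_2 = 0 (should be 0)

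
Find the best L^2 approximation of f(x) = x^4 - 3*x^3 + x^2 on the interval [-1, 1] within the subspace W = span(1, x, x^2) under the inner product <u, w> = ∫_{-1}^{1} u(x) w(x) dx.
g(x) = 13*x^2/7 - 9*x/5 - 3/35

The best approximation g ∈ W is the orthogonal projection of f onto W. Writing g = a_0 + a_1 x + a_2 x^2, the coefficients solve the normal equations G · a = b where
  G_{ij} = <φ_i, φ_j> and b_i = <f, φ_i>, with φ_0 = 1, φ_1 = x, φ_2 = x^2.
G =
  [2, 0, 2/3]
  [0, 2/3, 0]
  [2/3, 0, 2/5],
b = (16/15, -6/5, 24/35).
Solving gives a_0 = -3/35, a_1 = -9/5, a_2 = 13/7, so
  g(x) = 13*x^2/7 - 9*x/5 - 3/35.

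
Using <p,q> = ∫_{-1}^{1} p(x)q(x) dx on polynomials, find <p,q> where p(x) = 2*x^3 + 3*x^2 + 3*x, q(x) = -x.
<p,q> = -14/5

Expand the product: p(x)·q(x) = -2*x^4 - 3*x^3 - 3*x^2.
∫_{-1}^{1} of each monomial x^k gives [2/(k+1) if k even, 0 if k odd]. Integrating term-by-term (or equivalently evaluating the antiderivative F(x) = -2*x^5/5 - 3*x^4/4 - x^3 at the endpoints):
  F(1) − F(−1) = -43/20 − (13/20) = -14/5.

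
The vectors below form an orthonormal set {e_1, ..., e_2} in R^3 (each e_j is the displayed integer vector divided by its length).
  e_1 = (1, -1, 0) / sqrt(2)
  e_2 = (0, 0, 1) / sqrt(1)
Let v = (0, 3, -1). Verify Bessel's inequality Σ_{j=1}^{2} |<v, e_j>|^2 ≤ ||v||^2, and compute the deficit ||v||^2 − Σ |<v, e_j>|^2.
Σ |<v, e_j>|^2 = 11/2; ||v||^2 = 10; deficit = 9/2

Write each e_j = u_j / sqrt(<u_j, u_j>) where u_j is the displayed integer vector. Then <v, e_j> = <v, u_j> / sqrt(<u_j, u_j>), so |<v, e_j>|^2 = <v, u_j>^2 / <u_j, u_j>.
Coefficients: <v, e_1> = -3/sqrt(2), <v, e_2> = -1/sqrt(1).
Square and sum: Σ |<v, e_j>|^2 = 11/2.
Compute ||v||^2 = v·v = 10.
Deficit = 10 − 11/2 = 9/2 ≥ 0, confirming Bessel's inequality. (The deficit equals ||v − Σ <v,e_j> e_j||^2, the squared distance from v to span{e_j}.)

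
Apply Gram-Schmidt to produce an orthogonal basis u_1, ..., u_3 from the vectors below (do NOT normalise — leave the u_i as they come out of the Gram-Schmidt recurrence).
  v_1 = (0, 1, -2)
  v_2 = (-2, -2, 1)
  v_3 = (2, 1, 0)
Orthogonal basis:
  u_1 = (0, 1, -2)
  u_2 = (-2, -6/5, -3/5)
  u_3 = (6/29, -8/29, -4/29)

Apply the Gram-Schmidt recurrence
  u_1 = v_1
  u_i = v_i − Σ_{j<i} ((v_i · u_j) / (u_j · u_j)) · u_j.

Step by step this gives:
  u_1 = (0, 1, -2)
  u_2 = (-2, -6/5, -3/5)
  u_3 = (6/29, -8/29, -4/29)

Orthogonality check:
  u_2 · u_1 = 0 (should be 0)
  u_3 · u_1 = 0 (should be 0)
  u_3 · u_2 = 0 (should be 0)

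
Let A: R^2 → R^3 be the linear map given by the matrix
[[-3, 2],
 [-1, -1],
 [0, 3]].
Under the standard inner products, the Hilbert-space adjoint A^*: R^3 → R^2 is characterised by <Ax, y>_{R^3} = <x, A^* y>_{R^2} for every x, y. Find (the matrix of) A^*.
A^* = A^T =
[[-3, -1, 0],
 [2, -1, 3]]

For real matrices with standard dot products, the defining identity <Ax, y> = <x, A^* y> gives (Ax)^T y = x^T (A^*) y, i.e. x^T A^T y = x^T (A^*) y. Since this holds for all x, y, we must have A^* = A^T. Therefore
A^* =
[[-3, -1, 0],
 [2, -1, 3]].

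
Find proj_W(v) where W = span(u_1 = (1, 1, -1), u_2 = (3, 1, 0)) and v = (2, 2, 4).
proj_W(v) = (20/7, -4/7, 16/7)

Set up U = [u_1 | ... | u_2] ∈ R^(3×2). The projector onto W = col(U) is P = U (U^T U)^(-1) U^T.
Compute U^T U =
  [3, 4]
  [4, 10],
and U^T v = (0, 8).
Solve U^T U · c = U^T v for the coefficients: c = (-16/7, 12/7). The projection is proj_W(v) = U c.
Check: (v - proj_W(v)) · u_1 = 0  (should be 0).
Check: (v - proj_W(v)) · u_2 = 0  (should be 0).
Result: proj_W(v) = (20/7, -4/7, 16/7).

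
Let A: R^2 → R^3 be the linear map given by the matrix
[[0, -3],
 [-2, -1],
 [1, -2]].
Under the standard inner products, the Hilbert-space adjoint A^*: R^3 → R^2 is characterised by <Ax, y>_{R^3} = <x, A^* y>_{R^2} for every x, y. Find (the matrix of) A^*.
A^* = A^T =
[[0, -2, 1],
 [-3, -1, -2]]

For real matrices with standard dot products, the defining identity <Ax, y> = <x, A^* y> gives (Ax)^T y = x^T (A^*) y, i.e. x^T A^T y = x^T (A^*) y. Since this holds for all x, y, we must have A^* = A^T. Therefore
A^* =
[[0, -2, 1],
 [-3, -1, -2]].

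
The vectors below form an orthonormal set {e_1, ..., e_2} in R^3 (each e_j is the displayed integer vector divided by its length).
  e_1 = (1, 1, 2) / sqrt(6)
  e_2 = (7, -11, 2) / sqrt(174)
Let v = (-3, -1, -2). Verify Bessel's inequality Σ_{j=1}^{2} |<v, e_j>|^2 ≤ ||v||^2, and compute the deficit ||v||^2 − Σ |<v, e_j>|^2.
Σ |<v, e_j>|^2 = 342/29; ||v||^2 = 14; deficit = 64/29

Write each e_j = u_j / sqrt(<u_j, u_j>) where u_j is the displayed integer vector. Then <v, e_j> = <v, u_j> / sqrt(<u_j, u_j>), so |<v, e_j>|^2 = <v, u_j>^2 / <u_j, u_j>.
Coefficients: <v, e_1> = -8/sqrt(6), <v, e_2> = -14/sqrt(174).
Square and sum: Σ |<v, e_j>|^2 = 342/29.
Compute ||v||^2 = v·v = 14.
Deficit = 14 − 342/29 = 64/29 ≥ 0, confirming Bessel's inequality. (The deficit equals ||v − Σ <v,e_j> e_j||^2, the squared distance from v to span{e_j}.)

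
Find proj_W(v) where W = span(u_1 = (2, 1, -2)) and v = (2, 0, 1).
proj_W(v) = (4/9, 2/9, -4/9)

Set up U = [u_1 | ... | u_1] ∈ R^(3×1). The projector onto W = col(U) is P = U (U^T U)^(-1) U^T.
Compute U^T U =
  [9],
and U^T v = (2).
Solve U^T U · c = U^T v for the coefficients: c = (2/9). The projection is proj_W(v) = U c.
Check: (v - proj_W(v)) · u_1 = 0  (should be 0).
Result: proj_W(v) = (4/9, 2/9, -4/9).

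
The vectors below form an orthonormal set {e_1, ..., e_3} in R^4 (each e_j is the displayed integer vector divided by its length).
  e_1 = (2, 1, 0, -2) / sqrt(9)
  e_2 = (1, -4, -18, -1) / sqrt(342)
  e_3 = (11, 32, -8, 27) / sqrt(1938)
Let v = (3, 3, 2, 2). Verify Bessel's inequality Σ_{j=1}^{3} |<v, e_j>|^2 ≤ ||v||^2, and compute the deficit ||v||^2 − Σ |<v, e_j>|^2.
Σ |<v, e_j>|^2 = 1205/51; ||v||^2 = 26; deficit = 121/51

Write each e_j = u_j / sqrt(<u_j, u_j>) where u_j is the displayed integer vector. Then <v, e_j> = <v, u_j> / sqrt(<u_j, u_j>), so |<v, e_j>|^2 = <v, u_j>^2 / <u_j, u_j>.
Coefficients: <v, e_1> = 5/sqrt(9), <v, e_2> = -47/sqrt(342), <v, e_3> = 167/sqrt(1938).
Square and sum: Σ |<v, e_j>|^2 = 1205/51.
Compute ||v||^2 = v·v = 26.
Deficit = 26 − 1205/51 = 121/51 ≥ 0, confirming Bessel's inequality. (The deficit equals ||v − Σ <v,e_j> e_j||^2, the squared distance from v to span{e_j}.)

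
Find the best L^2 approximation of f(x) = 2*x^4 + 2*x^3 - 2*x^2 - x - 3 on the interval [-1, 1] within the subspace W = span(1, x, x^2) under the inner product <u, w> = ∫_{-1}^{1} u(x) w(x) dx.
g(x) = -2*x^2/7 + x/5 - 111/35

The best approximation g ∈ W is the orthogonal projection of f onto W. Writing g = a_0 + a_1 x + a_2 x^2, the coefficients solve the normal equations G · a = b where
  G_{ij} = <φ_i, φ_j> and b_i = <f, φ_i>, with φ_0 = 1, φ_1 = x, φ_2 = x^2.
G =
  [2, 0, 2/3]
  [0, 2/3, 0]
  [2/3, 0, 2/5],
b = (-98/15, 2/15, -78/35).
Solving gives a_0 = -111/35, a_1 = 1/5, a_2 = -2/7, so
  g(x) = -2*x^2/7 + x/5 - 111/35.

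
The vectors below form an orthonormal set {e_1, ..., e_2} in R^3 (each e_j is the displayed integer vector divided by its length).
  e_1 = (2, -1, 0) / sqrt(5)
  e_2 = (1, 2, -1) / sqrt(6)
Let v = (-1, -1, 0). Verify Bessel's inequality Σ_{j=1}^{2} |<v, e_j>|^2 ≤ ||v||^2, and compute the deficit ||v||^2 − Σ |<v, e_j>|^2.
Σ |<v, e_j>|^2 = 17/10; ||v||^2 = 2; deficit = 3/10

Write each e_j = u_j / sqrt(<u_j, u_j>) where u_j is the displayed integer vector. Then <v, e_j> = <v, u_j> / sqrt(<u_j, u_j>), so |<v, e_j>|^2 = <v, u_j>^2 / <u_j, u_j>.
Coefficients: <v, e_1> = -1/sqrt(5), <v, e_2> = -3/sqrt(6).
Square and sum: Σ |<v, e_j>|^2 = 17/10.
Compute ||v||^2 = v·v = 2.
Deficit = 2 − 17/10 = 3/10 ≥ 0, confirming Bessel's inequality. (The deficit equals ||v − Σ <v,e_j> e_j||^2, the squared distance from v to span{e_j}.)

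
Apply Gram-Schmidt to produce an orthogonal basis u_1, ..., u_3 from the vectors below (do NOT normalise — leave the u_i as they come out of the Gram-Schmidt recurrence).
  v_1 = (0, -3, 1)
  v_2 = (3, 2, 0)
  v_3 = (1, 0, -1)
Orthogonal basis:
  u_1 = (0, -3, 1)
  u_2 = (3, 1/5, 3/5)
  u_3 = (11/47, -33/94, -99/94)

Apply the Gram-Schmidt recurrence
  u_1 = v_1
  u_i = v_i − Σ_{j<i} ((v_i · u_j) / (u_j · u_j)) · u_j.

Step by step this gives:
  u_1 = (0, -3, 1)
  u_2 = (3, 1/5, 3/5)
  u_3 = (11/47, -33/94, -99/94)

Orthogonality check:
  u_2 · u_1 = 0 (should be 0)
  u_3 · u_1 = 0 (should be 0)
  u_3 · u_2 = 0 (should be 0)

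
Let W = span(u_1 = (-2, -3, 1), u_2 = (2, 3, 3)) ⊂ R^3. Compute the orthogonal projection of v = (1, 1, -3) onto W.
proj_W(v) = (10/13, 15/13, -3)

Set up U = [u_1 | ... | u_2] ∈ R^(3×2). The projector onto W = col(U) is P = U (U^T U)^(-1) U^T.
Compute U^T U =
  [14, -10]
  [-10, 22],
and U^T v = (-8, -4).
Solve U^T U · c = U^T v for the coefficients: c = (-27/26, -17/26). The projection is proj_W(v) = U c.
Check: (v - proj_W(v)) · u_1 = 0  (should be 0).
Check: (v - proj_W(v)) · u_2 = 0  (should be 0).
Result: proj_W(v) = (10/13, 15/13, -3).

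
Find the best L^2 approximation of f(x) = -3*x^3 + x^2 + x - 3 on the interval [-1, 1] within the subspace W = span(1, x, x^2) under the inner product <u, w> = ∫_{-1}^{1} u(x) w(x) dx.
g(x) = x^2 - 4*x/5 - 3

The best approximation g ∈ W is the orthogonal projection of f onto W. Writing g = a_0 + a_1 x + a_2 x^2, the coefficients solve the normal equations G · a = b where
  G_{ij} = <φ_i, φ_j> and b_i = <f, φ_i>, with φ_0 = 1, φ_1 = x, φ_2 = x^2.
G =
  [2, 0, 2/3]
  [0, 2/3, 0]
  [2/3, 0, 2/5],
b = (-16/3, -8/15, -8/5).
Solving gives a_0 = -3, a_1 = -4/5, a_2 = 1, so
  g(x) = x^2 - 4*x/5 - 3.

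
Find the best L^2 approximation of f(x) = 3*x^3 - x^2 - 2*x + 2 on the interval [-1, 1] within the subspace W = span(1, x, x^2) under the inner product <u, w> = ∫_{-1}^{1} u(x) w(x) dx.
g(x) = -x^2 - x/5 + 2

The best approximation g ∈ W is the orthogonal projection of f onto W. Writing g = a_0 + a_1 x + a_2 x^2, the coefficients solve the normal equations G · a = b where
  G_{ij} = <φ_i, φ_j> and b_i = <f, φ_i>, with φ_0 = 1, φ_1 = x, φ_2 = x^2.
G =
  [2, 0, 2/3]
  [0, 2/3, 0]
  [2/3, 0, 2/5],
b = (10/3, -2/15, 14/15).
Solving gives a_0 = 2, a_1 = -1/5, a_2 = -1, so
  g(x) = -x^2 - x/5 + 2.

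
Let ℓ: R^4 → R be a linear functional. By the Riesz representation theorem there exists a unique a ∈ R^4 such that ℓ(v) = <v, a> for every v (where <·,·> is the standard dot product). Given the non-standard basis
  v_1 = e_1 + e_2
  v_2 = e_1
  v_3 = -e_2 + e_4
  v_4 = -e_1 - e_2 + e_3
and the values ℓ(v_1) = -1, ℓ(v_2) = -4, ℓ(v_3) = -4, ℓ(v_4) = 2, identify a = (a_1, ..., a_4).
a = (-4, 3, 1, -1)

Write a = (a_1, ..., a_4) in the standard basis. For each basis vector v_i, ℓ(v_i) = <v_i, a> is a linear equation in the a_j's. Collect the n equations into a matrix system V a = ℓ, where row i of V is v_i (expressed in the standard basis). Since V is invertible (lower-triangular with 1s on the diagonal, up to permutation), solve by back-substitution:
  V =
[[1, 1, 0, 0],
 [1, 0, 0, 0],
 [0, -1, 0, 1],
 [-1, -1, 1, 0]]
  V a = (-1, -4, -4, 2)
Solving gives a = (-4, 3, 1, -1).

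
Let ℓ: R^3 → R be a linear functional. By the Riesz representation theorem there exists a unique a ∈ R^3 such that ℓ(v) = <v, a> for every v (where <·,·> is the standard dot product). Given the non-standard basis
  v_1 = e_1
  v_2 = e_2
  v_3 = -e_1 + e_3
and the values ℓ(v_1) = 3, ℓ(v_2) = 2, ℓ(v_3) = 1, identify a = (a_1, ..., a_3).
a = (3, 2, 4)

Write a = (a_1, ..., a_3) in the standard basis. For each basis vector v_i, ℓ(v_i) = <v_i, a> is a linear equation in the a_j's. Collect the n equations into a matrix system V a = ℓ, where row i of V is v_i (expressed in the standard basis). Since V is invertible (lower-triangular with 1s on the diagonal, up to permutation), solve by back-substitution:
  V =
[[1, 0, 0],
 [0, 1, 0],
 [-1, 0, 1]]
  V a = (3, 2, 1)
Solving gives a = (3, 2, 4).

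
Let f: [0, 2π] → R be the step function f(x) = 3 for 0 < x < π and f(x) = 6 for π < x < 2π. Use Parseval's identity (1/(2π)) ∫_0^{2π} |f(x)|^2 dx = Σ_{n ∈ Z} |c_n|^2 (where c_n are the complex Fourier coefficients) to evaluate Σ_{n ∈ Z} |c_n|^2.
Σ |c_n|^2 = 45/2

Parseval equates the L^2 energy of f (normalised by 1/(2π)) with the ℓ^2 sum of its Fourier coefficients: (1/(2π)) ∫_0^{2π} |f|^2 = Σ |c_n|^2.
Compute the left side: (1/(2π)) [∫_0^π 3^2 dx + ∫_π^{2π} 6^2 dx] = (1/(2π)) · (9π + 36π) = (9 + 36)/2 = 45/2.
So Σ_{n ∈ Z} |c_n|^2 = 45/2.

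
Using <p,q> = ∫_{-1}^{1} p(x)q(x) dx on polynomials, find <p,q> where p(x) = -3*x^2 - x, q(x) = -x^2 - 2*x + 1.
<p,q> = 8/15

Expand the product: p(x)·q(x) = 3*x^4 + 7*x^3 - x^2 - x.
∫_{-1}^{1} of each monomial x^k gives [2/(k+1) if k even, 0 if k odd]. Integrating term-by-term (or equivalently evaluating the antiderivative F(x) = 3*x^5/5 + 7*x^4/4 - x^3/3 - x^2/2 at the endpoints):
  F(1) − F(−1) = 91/60 − (59/60) = 8/15.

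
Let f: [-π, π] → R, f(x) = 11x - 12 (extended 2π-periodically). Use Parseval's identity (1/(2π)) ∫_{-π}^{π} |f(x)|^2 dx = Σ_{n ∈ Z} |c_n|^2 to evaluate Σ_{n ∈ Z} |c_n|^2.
Σ |c_n|^2 = 121π^2/3 + 144

Expand and integrate term by term over [-π, π]:
  ∫ (11x)^2 dx = 121·(2π^3/3); ∫ 2·11·(-12)·x dx = 0 (odd integrand); ∫ (-12)^2 dx = 144·2π.
So (1/(2π)) ∫_{-π}^{π} (11x - 12)^2 dx = 121π^2/3 + 144 = 121π^2/3 + 144.
Parseval ⇒ Σ |c_n|^2 = 121π^2/3 + 144.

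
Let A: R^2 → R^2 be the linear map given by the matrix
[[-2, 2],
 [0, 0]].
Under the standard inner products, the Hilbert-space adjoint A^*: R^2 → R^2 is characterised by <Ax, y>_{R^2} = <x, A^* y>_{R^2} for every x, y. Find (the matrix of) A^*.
A^* = A^T =
[[-2, 0],
 [2, 0]]

For real matrices with standard dot products, the defining identity <Ax, y> = <x, A^* y> gives (Ax)^T y = x^T (A^*) y, i.e. x^T A^T y = x^T (A^*) y. Since this holds for all x, y, we must have A^* = A^T. Therefore
A^* =
[[-2, 0],
 [2, 0]].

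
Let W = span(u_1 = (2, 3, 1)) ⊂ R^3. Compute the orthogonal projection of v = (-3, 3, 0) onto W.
proj_W(v) = (3/7, 9/14, 3/14)

Set up U = [u_1 | ... | u_1] ∈ R^(3×1). The projector onto W = col(U) is P = U (U^T U)^(-1) U^T.
Compute U^T U =
  [14],
and U^T v = (3).
Solve U^T U · c = U^T v for the coefficients: c = (3/14). The projection is proj_W(v) = U c.
Check: (v - proj_W(v)) · u_1 = 0  (should be 0).
Result: proj_W(v) = (3/7, 9/14, 3/14).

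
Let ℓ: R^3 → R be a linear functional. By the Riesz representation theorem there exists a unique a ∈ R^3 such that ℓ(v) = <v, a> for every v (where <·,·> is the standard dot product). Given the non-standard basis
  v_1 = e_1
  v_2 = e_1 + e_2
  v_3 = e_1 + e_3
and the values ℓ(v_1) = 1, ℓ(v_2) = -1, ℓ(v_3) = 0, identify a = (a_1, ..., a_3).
a = (1, -2, -1)

Write a = (a_1, ..., a_3) in the standard basis. For each basis vector v_i, ℓ(v_i) = <v_i, a> is a linear equation in the a_j's. Collect the n equations into a matrix system V a = ℓ, where row i of V is v_i (expressed in the standard basis). Since V is invertible (lower-triangular with 1s on the diagonal, up to permutation), solve by back-substitution:
  V =
[[1, 0, 0],
 [1, 1, 0],
 [1, 0, 1]]
  V a = (1, -1, 0)
Solving gives a = (1, -2, -1).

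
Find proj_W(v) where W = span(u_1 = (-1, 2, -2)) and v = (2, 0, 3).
proj_W(v) = (8/9, -16/9, 16/9)

Set up U = [u_1 | ... | u_1] ∈ R^(3×1). The projector onto W = col(U) is P = U (U^T U)^(-1) U^T.
Compute U^T U =
  [9],
and U^T v = (-8).
Solve U^T U · c = U^T v for the coefficients: c = (-8/9). The projection is proj_W(v) = U c.
Check: (v - proj_W(v)) · u_1 = 0  (should be 0).
Result: proj_W(v) = (8/9, -16/9, 16/9).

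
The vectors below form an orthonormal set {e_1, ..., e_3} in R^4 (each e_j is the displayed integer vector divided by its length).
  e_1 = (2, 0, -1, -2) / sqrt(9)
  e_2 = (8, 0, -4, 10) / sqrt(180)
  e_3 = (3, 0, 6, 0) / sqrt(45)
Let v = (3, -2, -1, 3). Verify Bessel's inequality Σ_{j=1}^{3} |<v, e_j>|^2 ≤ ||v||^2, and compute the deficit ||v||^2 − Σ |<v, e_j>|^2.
Σ |<v, e_j>|^2 = 19; ||v||^2 = 23; deficit = 4

Write each e_j = u_j / sqrt(<u_j, u_j>) where u_j is the displayed integer vector. Then <v, e_j> = <v, u_j> / sqrt(<u_j, u_j>), so |<v, e_j>|^2 = <v, u_j>^2 / <u_j, u_j>.
Coefficients: <v, e_1> = 1/sqrt(9), <v, e_2> = 58/sqrt(180), <v, e_3> = 3/sqrt(45).
Square and sum: Σ |<v, e_j>|^2 = 19.
Compute ||v||^2 = v·v = 23.
Deficit = 23 − 19 = 4 ≥ 0, confirming Bessel's inequality. (The deficit equals ||v − Σ <v,e_j> e_j||^2, the squared distance from v to span{e_j}.)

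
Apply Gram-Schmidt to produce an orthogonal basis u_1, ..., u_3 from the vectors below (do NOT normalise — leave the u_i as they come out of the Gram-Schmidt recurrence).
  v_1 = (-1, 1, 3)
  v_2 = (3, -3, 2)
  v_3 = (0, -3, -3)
Orthogonal basis:
  u_1 = (-1, 1, 3)
  u_2 = (3, -3, 2)
  u_3 = (-3/2, -3/2, 0)

Apply the Gram-Schmidt recurrence
  u_1 = v_1
  u_i = v_i − Σ_{j<i} ((v_i · u_j) / (u_j · u_j)) · u_j.

Step by step this gives:
  u_1 = (-1, 1, 3)
  u_2 = (3, -3, 2)
  u_3 = (-3/2, -3/2, 0)

Orthogonality check:
  u_2 · u_1 = 0 (should be 0)
  u_3 · u_1 = 0 (should be 0)
  u_3 · u_2 = 0 (should be 0)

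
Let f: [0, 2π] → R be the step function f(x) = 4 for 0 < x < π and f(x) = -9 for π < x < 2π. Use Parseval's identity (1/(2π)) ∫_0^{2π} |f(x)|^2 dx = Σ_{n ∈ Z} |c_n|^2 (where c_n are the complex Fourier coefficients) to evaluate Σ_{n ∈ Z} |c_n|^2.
Σ |c_n|^2 = 97/2

Parseval equates the L^2 energy of f (normalised by 1/(2π)) with the ℓ^2 sum of its Fourier coefficients: (1/(2π)) ∫_0^{2π} |f|^2 = Σ |c_n|^2.
Compute the left side: (1/(2π)) [∫_0^π 4^2 dx + ∫_π^{2π} (-9)^2 dx] = (1/(2π)) · (16π + 81π) = (16 + 81)/2 = 97/2.
So Σ_{n ∈ Z} |c_n|^2 = 97/2.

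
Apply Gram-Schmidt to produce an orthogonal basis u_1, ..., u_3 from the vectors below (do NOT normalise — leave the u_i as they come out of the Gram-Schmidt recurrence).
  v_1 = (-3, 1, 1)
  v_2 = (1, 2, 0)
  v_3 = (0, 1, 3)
Orthogonal basis:
  u_1 = (-3, 1, 1)
  u_2 = (8/11, 23/11, 1/11)
  u_3 = (20/27, -10/27, 70/27)

Apply the Gram-Schmidt recurrence
  u_1 = v_1
  u_i = v_i − Σ_{j<i} ((v_i · u_j) / (u_j · u_j)) · u_j.

Step by step this gives:
  u_1 = (-3, 1, 1)
  u_2 = (8/11, 23/11, 1/11)
  u_3 = (20/27, -10/27, 70/27)

Orthogonality check:
  u_2 · u_1 = 0 (should be 0)
  u_3 · u_1 = 0 (should be 0)
  u_3 · u_2 = 0 (should be 0)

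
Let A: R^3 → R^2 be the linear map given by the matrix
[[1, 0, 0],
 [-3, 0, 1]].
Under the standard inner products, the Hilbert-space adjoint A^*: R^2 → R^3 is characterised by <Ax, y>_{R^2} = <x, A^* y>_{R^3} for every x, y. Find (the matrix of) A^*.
A^* = A^T =
[[1, -3],
 [0, 0],
 [0, 1]]

For real matrices with standard dot products, the defining identity <Ax, y> = <x, A^* y> gives (Ax)^T y = x^T (A^*) y, i.e. x^T A^T y = x^T (A^*) y. Since this holds for all x, y, we must have A^* = A^T. Therefore
A^* =
[[1, -3],
 [0, 0],
 [0, 1]].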